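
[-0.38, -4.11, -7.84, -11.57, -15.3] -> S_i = -0.38 + -3.73*i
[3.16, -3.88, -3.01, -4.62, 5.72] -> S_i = Random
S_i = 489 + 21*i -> [489, 510, 531, 552, 573]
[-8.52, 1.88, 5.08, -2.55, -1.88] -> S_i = Random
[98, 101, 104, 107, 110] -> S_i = 98 + 3*i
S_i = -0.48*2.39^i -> [-0.48, -1.15, -2.74, -6.55, -15.66]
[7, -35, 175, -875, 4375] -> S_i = 7*-5^i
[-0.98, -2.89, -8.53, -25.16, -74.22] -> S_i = -0.98*2.95^i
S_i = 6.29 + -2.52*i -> [6.29, 3.77, 1.25, -1.27, -3.79]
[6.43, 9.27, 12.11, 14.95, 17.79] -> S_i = 6.43 + 2.84*i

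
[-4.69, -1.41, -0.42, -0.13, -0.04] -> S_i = -4.69*0.30^i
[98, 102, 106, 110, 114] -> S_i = 98 + 4*i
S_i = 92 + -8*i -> [92, 84, 76, 68, 60]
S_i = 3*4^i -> [3, 12, 48, 192, 768]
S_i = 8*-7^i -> [8, -56, 392, -2744, 19208]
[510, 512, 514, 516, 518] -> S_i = 510 + 2*i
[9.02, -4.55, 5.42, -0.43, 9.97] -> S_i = Random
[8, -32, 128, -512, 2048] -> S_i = 8*-4^i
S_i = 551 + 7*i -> [551, 558, 565, 572, 579]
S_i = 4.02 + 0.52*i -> [4.02, 4.54, 5.06, 5.58, 6.1]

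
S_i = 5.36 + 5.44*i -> [5.36, 10.8, 16.24, 21.68, 27.12]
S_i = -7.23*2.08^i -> [-7.23, -15.04, -31.28, -65.06, -135.33]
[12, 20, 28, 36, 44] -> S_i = 12 + 8*i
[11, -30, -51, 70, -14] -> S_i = Random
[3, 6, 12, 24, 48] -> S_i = 3*2^i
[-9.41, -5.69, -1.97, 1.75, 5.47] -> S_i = -9.41 + 3.72*i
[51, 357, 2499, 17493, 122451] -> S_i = 51*7^i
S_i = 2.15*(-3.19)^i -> [2.15, -6.86, 21.88, -69.79, 222.64]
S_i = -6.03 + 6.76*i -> [-6.03, 0.73, 7.49, 14.25, 21.01]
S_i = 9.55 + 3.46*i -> [9.55, 13.01, 16.47, 19.93, 23.39]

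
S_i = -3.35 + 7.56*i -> [-3.35, 4.21, 11.77, 19.33, 26.89]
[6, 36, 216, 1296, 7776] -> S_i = 6*6^i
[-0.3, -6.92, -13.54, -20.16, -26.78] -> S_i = -0.30 + -6.62*i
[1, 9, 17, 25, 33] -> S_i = 1 + 8*i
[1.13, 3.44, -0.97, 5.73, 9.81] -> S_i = Random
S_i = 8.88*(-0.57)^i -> [8.88, -5.06, 2.89, -1.64, 0.94]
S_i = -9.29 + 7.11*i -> [-9.29, -2.18, 4.93, 12.04, 19.15]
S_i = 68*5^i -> [68, 340, 1700, 8500, 42500]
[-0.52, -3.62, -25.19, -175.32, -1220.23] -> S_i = -0.52*6.96^i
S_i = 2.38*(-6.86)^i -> [2.38, -16.33, 112.0, -768.33, 5270.76]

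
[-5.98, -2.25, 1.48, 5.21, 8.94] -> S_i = -5.98 + 3.73*i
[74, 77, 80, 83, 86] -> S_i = 74 + 3*i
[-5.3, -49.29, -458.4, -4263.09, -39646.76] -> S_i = -5.30*9.30^i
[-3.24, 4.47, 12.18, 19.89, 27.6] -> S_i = -3.24 + 7.71*i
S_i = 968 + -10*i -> [968, 958, 948, 938, 928]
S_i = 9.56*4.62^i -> [9.56, 44.17, 204.05, 942.72, 4355.38]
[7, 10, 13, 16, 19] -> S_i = 7 + 3*i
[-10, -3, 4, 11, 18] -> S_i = -10 + 7*i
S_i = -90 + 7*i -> [-90, -83, -76, -69, -62]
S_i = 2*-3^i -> [2, -6, 18, -54, 162]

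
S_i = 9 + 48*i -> [9, 57, 105, 153, 201]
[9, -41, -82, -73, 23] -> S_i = Random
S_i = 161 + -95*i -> [161, 66, -29, -124, -219]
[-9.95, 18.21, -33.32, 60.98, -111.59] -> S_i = -9.95*(-1.83)^i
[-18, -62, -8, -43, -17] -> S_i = Random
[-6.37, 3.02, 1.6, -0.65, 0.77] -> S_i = Random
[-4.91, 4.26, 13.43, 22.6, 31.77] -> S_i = -4.91 + 9.17*i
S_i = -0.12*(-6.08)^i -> [-0.12, 0.73, -4.44, 26.97, -163.98]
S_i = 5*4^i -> [5, 20, 80, 320, 1280]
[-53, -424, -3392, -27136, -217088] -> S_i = -53*8^i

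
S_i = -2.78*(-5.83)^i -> [-2.78, 16.21, -94.49, 550.87, -3211.58]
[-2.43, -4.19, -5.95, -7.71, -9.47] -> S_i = -2.43 + -1.76*i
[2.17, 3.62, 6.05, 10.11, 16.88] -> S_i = 2.17*1.67^i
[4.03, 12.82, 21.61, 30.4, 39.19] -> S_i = 4.03 + 8.79*i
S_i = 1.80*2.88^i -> [1.8, 5.18, 14.93, 43.0, 123.83]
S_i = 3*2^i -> [3, 6, 12, 24, 48]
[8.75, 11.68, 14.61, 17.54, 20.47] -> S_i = 8.75 + 2.93*i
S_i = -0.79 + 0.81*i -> [-0.79, 0.02, 0.83, 1.64, 2.45]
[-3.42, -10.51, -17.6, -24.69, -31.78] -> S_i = -3.42 + -7.09*i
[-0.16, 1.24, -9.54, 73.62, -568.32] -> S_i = -0.16*(-7.72)^i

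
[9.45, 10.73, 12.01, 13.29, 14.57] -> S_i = 9.45 + 1.28*i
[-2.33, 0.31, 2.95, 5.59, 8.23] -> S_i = -2.33 + 2.64*i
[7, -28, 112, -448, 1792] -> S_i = 7*-4^i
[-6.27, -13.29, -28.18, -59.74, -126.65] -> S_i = -6.27*2.12^i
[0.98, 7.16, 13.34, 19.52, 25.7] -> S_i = 0.98 + 6.18*i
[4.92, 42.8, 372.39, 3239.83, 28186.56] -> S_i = 4.92*8.70^i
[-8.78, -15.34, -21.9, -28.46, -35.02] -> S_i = -8.78 + -6.56*i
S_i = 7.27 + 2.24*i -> [7.27, 9.51, 11.75, 13.99, 16.23]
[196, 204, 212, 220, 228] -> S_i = 196 + 8*i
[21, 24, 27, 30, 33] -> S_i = 21 + 3*i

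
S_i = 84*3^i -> [84, 252, 756, 2268, 6804]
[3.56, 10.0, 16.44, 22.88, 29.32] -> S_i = 3.56 + 6.44*i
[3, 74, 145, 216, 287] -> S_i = 3 + 71*i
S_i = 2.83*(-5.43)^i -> [2.83, -15.37, 83.44, -453.09, 2460.29]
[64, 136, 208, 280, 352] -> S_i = 64 + 72*i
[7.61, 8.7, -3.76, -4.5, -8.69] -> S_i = Random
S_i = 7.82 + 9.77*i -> [7.82, 17.59, 27.36, 37.13, 46.9]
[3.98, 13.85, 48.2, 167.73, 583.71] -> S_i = 3.98*3.48^i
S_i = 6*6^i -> [6, 36, 216, 1296, 7776]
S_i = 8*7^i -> [8, 56, 392, 2744, 19208]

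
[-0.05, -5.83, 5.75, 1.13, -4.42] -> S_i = Random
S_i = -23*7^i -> [-23, -161, -1127, -7889, -55223]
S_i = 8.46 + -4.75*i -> [8.46, 3.71, -1.04, -5.79, -10.54]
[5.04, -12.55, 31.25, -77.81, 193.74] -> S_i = 5.04*(-2.49)^i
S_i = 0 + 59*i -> [0, 59, 118, 177, 236]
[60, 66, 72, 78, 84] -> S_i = 60 + 6*i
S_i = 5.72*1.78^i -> [5.72, 10.18, 18.12, 32.26, 57.42]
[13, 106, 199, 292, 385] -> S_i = 13 + 93*i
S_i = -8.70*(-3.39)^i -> [-8.7, 29.49, -99.98, 338.94, -1148.99]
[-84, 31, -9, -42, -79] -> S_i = Random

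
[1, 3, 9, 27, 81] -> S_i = 1*3^i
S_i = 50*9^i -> [50, 450, 4050, 36450, 328050]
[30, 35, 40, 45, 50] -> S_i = 30 + 5*i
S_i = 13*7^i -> [13, 91, 637, 4459, 31213]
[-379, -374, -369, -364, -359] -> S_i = -379 + 5*i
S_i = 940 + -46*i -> [940, 894, 848, 802, 756]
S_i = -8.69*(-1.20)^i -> [-8.69, 10.43, -12.51, 15.02, -18.02]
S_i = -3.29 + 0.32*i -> [-3.29, -2.97, -2.65, -2.33, -2.01]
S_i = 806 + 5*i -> [806, 811, 816, 821, 826]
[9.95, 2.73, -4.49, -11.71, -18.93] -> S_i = 9.95 + -7.22*i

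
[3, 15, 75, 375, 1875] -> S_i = 3*5^i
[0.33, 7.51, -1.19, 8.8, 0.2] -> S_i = Random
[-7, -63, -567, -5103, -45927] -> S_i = -7*9^i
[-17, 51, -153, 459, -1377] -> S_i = -17*-3^i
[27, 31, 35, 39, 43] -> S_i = 27 + 4*i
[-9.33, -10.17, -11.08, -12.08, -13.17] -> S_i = -9.33*1.09^i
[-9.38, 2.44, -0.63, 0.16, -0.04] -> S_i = -9.38*(-0.26)^i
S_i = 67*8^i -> [67, 536, 4288, 34304, 274432]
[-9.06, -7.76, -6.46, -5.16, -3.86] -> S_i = -9.06 + 1.30*i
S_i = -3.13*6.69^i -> [-3.13, -20.94, -140.09, -937.18, -6269.73]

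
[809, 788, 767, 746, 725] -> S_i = 809 + -21*i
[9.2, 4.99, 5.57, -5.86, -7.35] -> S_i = Random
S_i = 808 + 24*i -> [808, 832, 856, 880, 904]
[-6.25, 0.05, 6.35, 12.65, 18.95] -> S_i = -6.25 + 6.30*i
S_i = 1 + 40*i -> [1, 41, 81, 121, 161]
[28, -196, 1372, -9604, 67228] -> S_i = 28*-7^i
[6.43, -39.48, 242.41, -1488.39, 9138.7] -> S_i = 6.43*(-6.14)^i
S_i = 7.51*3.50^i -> [7.51, 26.28, 92.0, 321.99, 1126.97]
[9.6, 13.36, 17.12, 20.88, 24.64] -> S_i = 9.60 + 3.76*i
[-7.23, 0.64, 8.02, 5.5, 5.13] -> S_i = Random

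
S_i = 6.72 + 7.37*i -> [6.72, 14.09, 21.46, 28.83, 36.2]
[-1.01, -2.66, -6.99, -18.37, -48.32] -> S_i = -1.01*2.63^i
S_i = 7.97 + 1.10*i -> [7.97, 9.07, 10.17, 11.27, 12.37]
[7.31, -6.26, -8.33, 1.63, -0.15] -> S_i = Random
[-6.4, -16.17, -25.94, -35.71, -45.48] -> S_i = -6.40 + -9.77*i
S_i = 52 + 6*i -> [52, 58, 64, 70, 76]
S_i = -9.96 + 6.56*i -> [-9.96, -3.4, 3.16, 9.72, 16.28]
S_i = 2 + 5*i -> [2, 7, 12, 17, 22]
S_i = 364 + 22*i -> [364, 386, 408, 430, 452]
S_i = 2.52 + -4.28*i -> [2.52, -1.76, -6.04, -10.32, -14.6]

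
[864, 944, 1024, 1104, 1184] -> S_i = 864 + 80*i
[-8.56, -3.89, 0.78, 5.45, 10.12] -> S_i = -8.56 + 4.67*i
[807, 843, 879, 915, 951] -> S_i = 807 + 36*i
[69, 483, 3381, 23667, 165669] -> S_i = 69*7^i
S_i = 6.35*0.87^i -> [6.35, 5.52, 4.81, 4.18, 3.64]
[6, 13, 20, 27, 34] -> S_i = 6 + 7*i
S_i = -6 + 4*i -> [-6, -2, 2, 6, 10]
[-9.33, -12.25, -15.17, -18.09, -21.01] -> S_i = -9.33 + -2.92*i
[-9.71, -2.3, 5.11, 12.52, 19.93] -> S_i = -9.71 + 7.41*i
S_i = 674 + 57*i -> [674, 731, 788, 845, 902]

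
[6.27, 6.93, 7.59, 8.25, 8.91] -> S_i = 6.27 + 0.66*i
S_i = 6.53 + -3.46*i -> [6.53, 3.07, -0.39, -3.85, -7.31]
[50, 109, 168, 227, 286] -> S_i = 50 + 59*i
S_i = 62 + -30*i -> [62, 32, 2, -28, -58]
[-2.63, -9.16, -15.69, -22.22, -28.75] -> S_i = -2.63 + -6.53*i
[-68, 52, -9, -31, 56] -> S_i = Random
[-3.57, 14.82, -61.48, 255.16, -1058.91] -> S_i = -3.57*(-4.15)^i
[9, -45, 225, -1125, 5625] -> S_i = 9*-5^i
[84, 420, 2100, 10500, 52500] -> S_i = 84*5^i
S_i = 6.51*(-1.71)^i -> [6.51, -11.13, 19.04, -32.55, 55.66]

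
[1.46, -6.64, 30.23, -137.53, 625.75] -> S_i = 1.46*(-4.55)^i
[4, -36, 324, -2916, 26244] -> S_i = 4*-9^i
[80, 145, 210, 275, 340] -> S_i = 80 + 65*i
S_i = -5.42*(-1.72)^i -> [-5.42, 9.32, -16.03, 27.58, -47.44]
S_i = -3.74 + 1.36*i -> [-3.74, -2.38, -1.02, 0.34, 1.7]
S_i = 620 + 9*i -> [620, 629, 638, 647, 656]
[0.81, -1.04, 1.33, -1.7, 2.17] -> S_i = 0.81*(-1.28)^i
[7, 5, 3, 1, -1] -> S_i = 7 + -2*i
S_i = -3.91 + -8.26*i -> [-3.91, -12.17, -20.43, -28.69, -36.95]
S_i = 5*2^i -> [5, 10, 20, 40, 80]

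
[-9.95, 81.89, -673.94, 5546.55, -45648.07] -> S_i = -9.95*(-8.23)^i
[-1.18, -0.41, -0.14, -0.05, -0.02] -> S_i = -1.18*0.35^i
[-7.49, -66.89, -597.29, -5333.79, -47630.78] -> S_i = -7.49*8.93^i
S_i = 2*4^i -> [2, 8, 32, 128, 512]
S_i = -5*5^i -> [-5, -25, -125, -625, -3125]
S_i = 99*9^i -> [99, 891, 8019, 72171, 649539]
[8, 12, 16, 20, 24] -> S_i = 8 + 4*i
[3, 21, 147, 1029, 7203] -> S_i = 3*7^i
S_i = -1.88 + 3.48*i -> [-1.88, 1.6, 5.08, 8.56, 12.04]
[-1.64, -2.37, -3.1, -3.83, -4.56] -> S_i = -1.64 + -0.73*i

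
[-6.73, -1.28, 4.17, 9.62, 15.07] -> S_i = -6.73 + 5.45*i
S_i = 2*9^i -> [2, 18, 162, 1458, 13122]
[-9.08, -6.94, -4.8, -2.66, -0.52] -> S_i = -9.08 + 2.14*i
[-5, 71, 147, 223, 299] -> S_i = -5 + 76*i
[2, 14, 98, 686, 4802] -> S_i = 2*7^i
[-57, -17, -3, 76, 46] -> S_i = Random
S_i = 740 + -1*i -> [740, 739, 738, 737, 736]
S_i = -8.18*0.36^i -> [-8.18, -2.94, -1.06, -0.38, -0.14]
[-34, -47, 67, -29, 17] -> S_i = Random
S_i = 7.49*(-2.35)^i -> [7.49, -17.6, 41.36, -97.2, 228.43]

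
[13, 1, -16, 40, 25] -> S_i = Random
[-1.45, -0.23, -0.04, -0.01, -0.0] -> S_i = -1.45*0.16^i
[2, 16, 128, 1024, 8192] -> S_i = 2*8^i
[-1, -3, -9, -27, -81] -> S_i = -1*3^i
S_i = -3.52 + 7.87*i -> [-3.52, 4.35, 12.22, 20.09, 27.96]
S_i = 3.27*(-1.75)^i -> [3.27, -5.72, 10.01, -17.53, 30.67]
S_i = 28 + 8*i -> [28, 36, 44, 52, 60]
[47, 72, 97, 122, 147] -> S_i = 47 + 25*i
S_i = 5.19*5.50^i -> [5.19, 28.54, 157.0, 863.49, 4749.17]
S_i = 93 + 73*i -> [93, 166, 239, 312, 385]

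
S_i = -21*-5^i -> [-21, 105, -525, 2625, -13125]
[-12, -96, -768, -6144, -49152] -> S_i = -12*8^i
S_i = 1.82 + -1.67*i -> [1.82, 0.15, -1.52, -3.19, -4.86]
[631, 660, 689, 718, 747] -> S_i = 631 + 29*i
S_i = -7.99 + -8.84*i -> [-7.99, -16.83, -25.67, -34.51, -43.35]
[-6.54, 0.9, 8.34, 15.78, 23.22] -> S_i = -6.54 + 7.44*i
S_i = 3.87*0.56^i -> [3.87, 2.17, 1.21, 0.68, 0.38]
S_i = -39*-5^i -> [-39, 195, -975, 4875, -24375]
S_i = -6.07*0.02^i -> [-6.07, -0.12, -0.0, -0.0, -0.0]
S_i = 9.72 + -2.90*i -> [9.72, 6.82, 3.92, 1.02, -1.88]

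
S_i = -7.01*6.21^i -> [-7.01, -43.53, -270.33, -1678.78, -10425.2]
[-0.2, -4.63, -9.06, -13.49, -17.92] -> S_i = -0.20 + -4.43*i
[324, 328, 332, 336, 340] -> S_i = 324 + 4*i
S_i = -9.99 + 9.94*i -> [-9.99, -0.05, 9.89, 19.83, 29.77]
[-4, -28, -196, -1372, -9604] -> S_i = -4*7^i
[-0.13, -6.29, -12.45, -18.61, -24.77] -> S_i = -0.13 + -6.16*i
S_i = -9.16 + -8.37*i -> [-9.16, -17.53, -25.9, -34.27, -42.64]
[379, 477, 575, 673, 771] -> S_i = 379 + 98*i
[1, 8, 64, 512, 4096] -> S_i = 1*8^i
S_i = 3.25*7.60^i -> [3.25, 24.7, 187.72, 1426.67, 10842.71]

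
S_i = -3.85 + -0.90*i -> [-3.85, -4.75, -5.65, -6.55, -7.45]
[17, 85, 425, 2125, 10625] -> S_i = 17*5^i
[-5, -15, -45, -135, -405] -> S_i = -5*3^i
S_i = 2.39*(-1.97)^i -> [2.39, -4.71, 9.28, -18.27, 36.0]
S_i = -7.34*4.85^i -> [-7.34, -35.6, -172.66, -837.38, -4061.28]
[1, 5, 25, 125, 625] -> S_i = 1*5^i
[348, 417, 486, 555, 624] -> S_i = 348 + 69*i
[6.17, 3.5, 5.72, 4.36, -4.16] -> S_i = Random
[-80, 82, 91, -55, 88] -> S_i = Random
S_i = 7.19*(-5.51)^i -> [7.19, -39.62, 218.29, -1202.77, 6627.28]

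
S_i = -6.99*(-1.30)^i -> [-6.99, 9.09, -11.81, 15.36, -19.96]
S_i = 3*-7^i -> [3, -21, 147, -1029, 7203]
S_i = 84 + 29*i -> [84, 113, 142, 171, 200]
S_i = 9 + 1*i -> [9, 10, 11, 12, 13]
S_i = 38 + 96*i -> [38, 134, 230, 326, 422]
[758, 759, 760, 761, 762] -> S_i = 758 + 1*i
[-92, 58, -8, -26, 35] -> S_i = Random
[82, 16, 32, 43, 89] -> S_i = Random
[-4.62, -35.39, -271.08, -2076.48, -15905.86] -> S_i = -4.62*7.66^i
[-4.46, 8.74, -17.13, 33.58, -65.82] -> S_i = -4.46*(-1.96)^i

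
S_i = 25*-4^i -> [25, -100, 400, -1600, 6400]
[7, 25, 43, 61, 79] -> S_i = 7 + 18*i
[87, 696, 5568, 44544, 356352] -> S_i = 87*8^i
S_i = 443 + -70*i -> [443, 373, 303, 233, 163]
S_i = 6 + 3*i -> [6, 9, 12, 15, 18]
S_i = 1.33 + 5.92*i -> [1.33, 7.25, 13.17, 19.09, 25.01]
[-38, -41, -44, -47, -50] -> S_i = -38 + -3*i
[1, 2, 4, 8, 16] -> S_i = 1*2^i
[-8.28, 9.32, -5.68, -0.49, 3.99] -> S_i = Random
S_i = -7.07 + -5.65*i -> [-7.07, -12.72, -18.37, -24.02, -29.67]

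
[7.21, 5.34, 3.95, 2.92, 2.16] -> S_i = 7.21*0.74^i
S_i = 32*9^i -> [32, 288, 2592, 23328, 209952]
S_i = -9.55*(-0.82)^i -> [-9.55, 7.83, -6.42, 5.27, -4.32]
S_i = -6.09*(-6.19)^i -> [-6.09, 37.7, -233.35, 1444.41, -8940.87]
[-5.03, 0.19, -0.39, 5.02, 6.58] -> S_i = Random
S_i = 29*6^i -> [29, 174, 1044, 6264, 37584]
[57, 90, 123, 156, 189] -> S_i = 57 + 33*i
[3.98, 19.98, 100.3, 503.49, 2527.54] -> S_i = 3.98*5.02^i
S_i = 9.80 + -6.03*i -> [9.8, 3.77, -2.26, -8.29, -14.32]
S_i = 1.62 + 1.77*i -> [1.62, 3.39, 5.16, 6.93, 8.7]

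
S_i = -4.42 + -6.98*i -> [-4.42, -11.4, -18.38, -25.36, -32.34]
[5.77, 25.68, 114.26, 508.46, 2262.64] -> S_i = 5.77*4.45^i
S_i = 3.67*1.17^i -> [3.67, 4.29, 5.02, 5.88, 6.88]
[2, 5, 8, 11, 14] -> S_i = 2 + 3*i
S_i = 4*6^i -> [4, 24, 144, 864, 5184]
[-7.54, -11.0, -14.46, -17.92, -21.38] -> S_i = -7.54 + -3.46*i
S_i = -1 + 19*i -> [-1, 18, 37, 56, 75]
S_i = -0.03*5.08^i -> [-0.03, -0.15, -0.77, -3.93, -19.98]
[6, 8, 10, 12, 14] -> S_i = 6 + 2*i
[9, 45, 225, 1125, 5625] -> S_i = 9*5^i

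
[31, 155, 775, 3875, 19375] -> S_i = 31*5^i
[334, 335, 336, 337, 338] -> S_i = 334 + 1*i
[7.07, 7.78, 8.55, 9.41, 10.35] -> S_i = 7.07*1.10^i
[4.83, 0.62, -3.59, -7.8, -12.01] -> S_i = 4.83 + -4.21*i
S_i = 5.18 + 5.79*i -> [5.18, 10.97, 16.76, 22.55, 28.34]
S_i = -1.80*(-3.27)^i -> [-1.8, 5.89, -19.25, 62.94, -205.81]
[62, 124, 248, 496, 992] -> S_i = 62*2^i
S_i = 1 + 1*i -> [1, 2, 3, 4, 5]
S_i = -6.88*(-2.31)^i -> [-6.88, 15.89, -36.71, 84.81, -195.9]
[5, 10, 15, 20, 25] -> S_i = 5 + 5*i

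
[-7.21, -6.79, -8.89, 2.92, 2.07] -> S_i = Random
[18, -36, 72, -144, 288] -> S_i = 18*-2^i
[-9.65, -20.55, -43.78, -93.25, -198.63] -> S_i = -9.65*2.13^i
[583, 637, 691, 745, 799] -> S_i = 583 + 54*i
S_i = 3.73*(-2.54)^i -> [3.73, -9.47, 24.06, -61.12, 155.25]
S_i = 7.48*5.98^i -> [7.48, 44.73, 267.49, 1599.58, 9565.47]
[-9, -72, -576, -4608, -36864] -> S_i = -9*8^i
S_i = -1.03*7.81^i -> [-1.03, -8.04, -62.83, -490.67, -3832.14]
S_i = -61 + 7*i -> [-61, -54, -47, -40, -33]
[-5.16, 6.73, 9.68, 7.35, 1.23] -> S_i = Random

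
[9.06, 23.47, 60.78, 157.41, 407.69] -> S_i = 9.06*2.59^i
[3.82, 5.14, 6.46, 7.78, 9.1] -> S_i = 3.82 + 1.32*i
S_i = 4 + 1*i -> [4, 5, 6, 7, 8]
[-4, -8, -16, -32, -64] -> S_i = -4*2^i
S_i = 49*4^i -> [49, 196, 784, 3136, 12544]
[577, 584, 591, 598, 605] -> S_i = 577 + 7*i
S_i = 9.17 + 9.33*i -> [9.17, 18.5, 27.83, 37.16, 46.49]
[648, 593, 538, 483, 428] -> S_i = 648 + -55*i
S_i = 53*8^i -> [53, 424, 3392, 27136, 217088]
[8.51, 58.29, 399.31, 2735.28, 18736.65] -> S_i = 8.51*6.85^i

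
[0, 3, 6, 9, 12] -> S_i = 0 + 3*i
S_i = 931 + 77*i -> [931, 1008, 1085, 1162, 1239]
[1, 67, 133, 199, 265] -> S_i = 1 + 66*i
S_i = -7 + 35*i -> [-7, 28, 63, 98, 133]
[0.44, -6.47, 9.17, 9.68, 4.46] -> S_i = Random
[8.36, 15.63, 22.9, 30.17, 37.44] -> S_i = 8.36 + 7.27*i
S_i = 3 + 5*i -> [3, 8, 13, 18, 23]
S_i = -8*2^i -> [-8, -16, -32, -64, -128]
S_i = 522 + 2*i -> [522, 524, 526, 528, 530]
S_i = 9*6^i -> [9, 54, 324, 1944, 11664]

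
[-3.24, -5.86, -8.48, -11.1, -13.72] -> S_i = -3.24 + -2.62*i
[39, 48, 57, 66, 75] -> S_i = 39 + 9*i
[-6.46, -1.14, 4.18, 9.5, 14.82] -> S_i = -6.46 + 5.32*i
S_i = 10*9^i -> [10, 90, 810, 7290, 65610]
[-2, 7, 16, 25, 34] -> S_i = -2 + 9*i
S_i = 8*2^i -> [8, 16, 32, 64, 128]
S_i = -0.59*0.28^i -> [-0.59, -0.17, -0.05, -0.01, -0.0]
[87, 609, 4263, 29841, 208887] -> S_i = 87*7^i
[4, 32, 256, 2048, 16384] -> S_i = 4*8^i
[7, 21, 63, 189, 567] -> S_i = 7*3^i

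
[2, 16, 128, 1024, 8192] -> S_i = 2*8^i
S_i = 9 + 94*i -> [9, 103, 197, 291, 385]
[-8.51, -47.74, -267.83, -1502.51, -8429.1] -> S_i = -8.51*5.61^i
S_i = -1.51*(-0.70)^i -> [-1.51, 1.06, -0.74, 0.52, -0.36]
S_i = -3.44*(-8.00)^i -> [-3.44, 27.52, -220.16, 1761.28, -14090.24]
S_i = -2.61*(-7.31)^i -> [-2.61, 19.08, -139.47, 1019.51, -7452.64]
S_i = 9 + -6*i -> [9, 3, -3, -9, -15]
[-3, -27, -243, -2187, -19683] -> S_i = -3*9^i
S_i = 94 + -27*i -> [94, 67, 40, 13, -14]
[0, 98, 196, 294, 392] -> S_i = 0 + 98*i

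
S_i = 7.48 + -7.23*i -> [7.48, 0.25, -6.98, -14.21, -21.44]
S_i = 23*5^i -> [23, 115, 575, 2875, 14375]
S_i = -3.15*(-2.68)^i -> [-3.15, 8.44, -22.62, 60.63, -162.5]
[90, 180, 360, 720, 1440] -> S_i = 90*2^i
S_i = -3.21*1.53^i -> [-3.21, -4.91, -7.51, -11.5, -17.59]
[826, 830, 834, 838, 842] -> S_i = 826 + 4*i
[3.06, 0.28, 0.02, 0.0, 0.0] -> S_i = 3.06*0.09^i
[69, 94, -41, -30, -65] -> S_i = Random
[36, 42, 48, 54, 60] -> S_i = 36 + 6*i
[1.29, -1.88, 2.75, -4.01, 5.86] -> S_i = 1.29*(-1.46)^i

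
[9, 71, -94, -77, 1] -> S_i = Random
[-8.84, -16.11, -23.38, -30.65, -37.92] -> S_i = -8.84 + -7.27*i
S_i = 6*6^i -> [6, 36, 216, 1296, 7776]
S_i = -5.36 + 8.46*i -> [-5.36, 3.1, 11.56, 20.02, 28.48]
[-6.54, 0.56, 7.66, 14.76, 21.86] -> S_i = -6.54 + 7.10*i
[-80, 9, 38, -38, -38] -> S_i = Random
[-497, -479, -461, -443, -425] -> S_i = -497 + 18*i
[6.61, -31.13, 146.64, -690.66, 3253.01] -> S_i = 6.61*(-4.71)^i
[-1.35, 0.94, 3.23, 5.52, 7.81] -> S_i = -1.35 + 2.29*i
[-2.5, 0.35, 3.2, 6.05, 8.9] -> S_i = -2.50 + 2.85*i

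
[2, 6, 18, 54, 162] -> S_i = 2*3^i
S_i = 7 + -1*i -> [7, 6, 5, 4, 3]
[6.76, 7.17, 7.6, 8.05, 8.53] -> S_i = 6.76*1.06^i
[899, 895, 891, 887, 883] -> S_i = 899 + -4*i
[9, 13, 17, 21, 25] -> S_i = 9 + 4*i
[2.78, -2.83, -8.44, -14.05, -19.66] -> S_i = 2.78 + -5.61*i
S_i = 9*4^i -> [9, 36, 144, 576, 2304]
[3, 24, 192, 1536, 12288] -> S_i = 3*8^i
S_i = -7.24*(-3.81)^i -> [-7.24, 27.58, -105.1, 400.42, -1525.59]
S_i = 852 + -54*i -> [852, 798, 744, 690, 636]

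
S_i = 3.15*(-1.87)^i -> [3.15, -5.89, 11.02, -20.6, 38.52]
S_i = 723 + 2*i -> [723, 725, 727, 729, 731]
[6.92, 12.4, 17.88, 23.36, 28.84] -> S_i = 6.92 + 5.48*i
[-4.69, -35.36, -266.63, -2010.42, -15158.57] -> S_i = -4.69*7.54^i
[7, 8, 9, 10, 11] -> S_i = 7 + 1*i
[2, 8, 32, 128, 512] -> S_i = 2*4^i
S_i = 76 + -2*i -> [76, 74, 72, 70, 68]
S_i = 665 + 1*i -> [665, 666, 667, 668, 669]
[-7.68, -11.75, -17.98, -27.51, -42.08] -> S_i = -7.68*1.53^i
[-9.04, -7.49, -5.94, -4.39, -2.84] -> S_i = -9.04 + 1.55*i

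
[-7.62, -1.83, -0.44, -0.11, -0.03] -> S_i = -7.62*0.24^i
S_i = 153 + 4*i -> [153, 157, 161, 165, 169]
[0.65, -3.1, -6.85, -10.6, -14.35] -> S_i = 0.65 + -3.75*i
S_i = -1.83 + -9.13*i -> [-1.83, -10.96, -20.09, -29.22, -38.35]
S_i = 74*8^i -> [74, 592, 4736, 37888, 303104]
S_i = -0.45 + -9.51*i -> [-0.45, -9.96, -19.47, -28.98, -38.49]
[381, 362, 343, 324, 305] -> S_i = 381 + -19*i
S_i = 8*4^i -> [8, 32, 128, 512, 2048]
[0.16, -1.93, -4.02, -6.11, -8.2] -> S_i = 0.16 + -2.09*i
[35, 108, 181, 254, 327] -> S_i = 35 + 73*i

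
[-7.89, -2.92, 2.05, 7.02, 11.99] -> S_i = -7.89 + 4.97*i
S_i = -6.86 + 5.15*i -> [-6.86, -1.71, 3.44, 8.59, 13.74]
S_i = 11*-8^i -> [11, -88, 704, -5632, 45056]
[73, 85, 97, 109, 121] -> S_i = 73 + 12*i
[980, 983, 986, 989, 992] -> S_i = 980 + 3*i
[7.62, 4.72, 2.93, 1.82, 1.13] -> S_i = 7.62*0.62^i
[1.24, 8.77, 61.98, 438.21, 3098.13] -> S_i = 1.24*7.07^i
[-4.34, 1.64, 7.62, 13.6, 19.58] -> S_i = -4.34 + 5.98*i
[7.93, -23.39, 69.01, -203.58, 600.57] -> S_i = 7.93*(-2.95)^i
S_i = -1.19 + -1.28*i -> [-1.19, -2.47, -3.75, -5.03, -6.31]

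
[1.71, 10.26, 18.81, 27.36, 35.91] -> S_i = 1.71 + 8.55*i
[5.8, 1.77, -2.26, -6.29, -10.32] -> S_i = 5.80 + -4.03*i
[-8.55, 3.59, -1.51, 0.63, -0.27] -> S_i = -8.55*(-0.42)^i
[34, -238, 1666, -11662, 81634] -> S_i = 34*-7^i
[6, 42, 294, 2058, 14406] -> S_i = 6*7^i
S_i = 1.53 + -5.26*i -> [1.53, -3.73, -8.99, -14.25, -19.51]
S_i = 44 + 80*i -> [44, 124, 204, 284, 364]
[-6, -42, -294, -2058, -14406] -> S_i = -6*7^i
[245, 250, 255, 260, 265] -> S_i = 245 + 5*i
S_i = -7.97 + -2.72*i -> [-7.97, -10.69, -13.41, -16.13, -18.85]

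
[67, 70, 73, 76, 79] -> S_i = 67 + 3*i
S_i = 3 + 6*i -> [3, 9, 15, 21, 27]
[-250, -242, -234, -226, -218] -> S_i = -250 + 8*i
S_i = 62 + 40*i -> [62, 102, 142, 182, 222]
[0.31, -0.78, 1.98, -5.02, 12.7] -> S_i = 0.31*(-2.53)^i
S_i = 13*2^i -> [13, 26, 52, 104, 208]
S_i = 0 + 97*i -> [0, 97, 194, 291, 388]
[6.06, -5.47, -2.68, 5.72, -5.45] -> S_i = Random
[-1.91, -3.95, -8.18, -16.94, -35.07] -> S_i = -1.91*2.07^i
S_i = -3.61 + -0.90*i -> [-3.61, -4.51, -5.41, -6.31, -7.21]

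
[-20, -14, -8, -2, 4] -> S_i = -20 + 6*i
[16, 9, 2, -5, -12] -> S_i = 16 + -7*i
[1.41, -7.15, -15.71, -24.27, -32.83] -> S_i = 1.41 + -8.56*i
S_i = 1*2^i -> [1, 2, 4, 8, 16]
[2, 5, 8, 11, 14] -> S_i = 2 + 3*i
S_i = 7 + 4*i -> [7, 11, 15, 19, 23]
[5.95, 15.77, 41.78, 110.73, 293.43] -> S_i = 5.95*2.65^i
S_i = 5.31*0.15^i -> [5.31, 0.8, 0.12, 0.02, 0.0]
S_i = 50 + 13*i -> [50, 63, 76, 89, 102]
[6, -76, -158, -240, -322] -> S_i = 6 + -82*i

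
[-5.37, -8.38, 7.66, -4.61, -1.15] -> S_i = Random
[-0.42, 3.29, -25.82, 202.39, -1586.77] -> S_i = -0.42*(-7.84)^i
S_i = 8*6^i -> [8, 48, 288, 1728, 10368]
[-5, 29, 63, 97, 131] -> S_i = -5 + 34*i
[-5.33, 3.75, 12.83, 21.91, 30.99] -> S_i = -5.33 + 9.08*i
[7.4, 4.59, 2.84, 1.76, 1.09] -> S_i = 7.40*0.62^i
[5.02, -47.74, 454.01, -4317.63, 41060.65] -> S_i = 5.02*(-9.51)^i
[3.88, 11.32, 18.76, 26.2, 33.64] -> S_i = 3.88 + 7.44*i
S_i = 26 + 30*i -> [26, 56, 86, 116, 146]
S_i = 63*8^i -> [63, 504, 4032, 32256, 258048]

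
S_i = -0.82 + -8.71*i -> [-0.82, -9.53, -18.24, -26.95, -35.66]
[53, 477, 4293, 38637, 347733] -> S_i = 53*9^i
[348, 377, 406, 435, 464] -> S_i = 348 + 29*i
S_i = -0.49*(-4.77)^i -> [-0.49, 2.34, -11.15, 53.18, -253.67]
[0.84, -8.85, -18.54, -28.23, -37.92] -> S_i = 0.84 + -9.69*i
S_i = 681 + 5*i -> [681, 686, 691, 696, 701]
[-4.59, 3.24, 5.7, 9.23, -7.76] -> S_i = Random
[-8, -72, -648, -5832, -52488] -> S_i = -8*9^i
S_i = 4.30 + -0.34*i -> [4.3, 3.96, 3.62, 3.28, 2.94]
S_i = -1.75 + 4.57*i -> [-1.75, 2.82, 7.39, 11.96, 16.53]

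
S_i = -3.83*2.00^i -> [-3.83, -7.66, -15.32, -30.64, -61.28]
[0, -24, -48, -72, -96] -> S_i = 0 + -24*i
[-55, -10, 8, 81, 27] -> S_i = Random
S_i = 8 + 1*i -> [8, 9, 10, 11, 12]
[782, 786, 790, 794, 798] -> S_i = 782 + 4*i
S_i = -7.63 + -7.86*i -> [-7.63, -15.49, -23.35, -31.21, -39.07]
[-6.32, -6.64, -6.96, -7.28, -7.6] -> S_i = -6.32 + -0.32*i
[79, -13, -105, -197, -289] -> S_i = 79 + -92*i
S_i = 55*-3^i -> [55, -165, 495, -1485, 4455]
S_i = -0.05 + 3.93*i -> [-0.05, 3.88, 7.81, 11.74, 15.67]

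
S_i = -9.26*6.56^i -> [-9.26, -60.75, -398.49, -2614.1, -17148.51]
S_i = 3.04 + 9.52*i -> [3.04, 12.56, 22.08, 31.6, 41.12]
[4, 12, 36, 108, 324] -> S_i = 4*3^i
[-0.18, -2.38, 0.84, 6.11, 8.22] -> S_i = Random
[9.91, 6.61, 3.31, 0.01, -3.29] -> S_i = 9.91 + -3.30*i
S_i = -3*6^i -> [-3, -18, -108, -648, -3888]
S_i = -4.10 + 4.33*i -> [-4.1, 0.23, 4.56, 8.89, 13.22]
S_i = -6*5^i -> [-6, -30, -150, -750, -3750]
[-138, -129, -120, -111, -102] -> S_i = -138 + 9*i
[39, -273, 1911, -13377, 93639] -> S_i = 39*-7^i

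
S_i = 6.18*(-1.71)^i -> [6.18, -10.57, 18.07, -30.9, 52.84]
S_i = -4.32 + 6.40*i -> [-4.32, 2.08, 8.48, 14.88, 21.28]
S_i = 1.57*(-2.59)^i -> [1.57, -4.07, 10.53, -27.28, 70.65]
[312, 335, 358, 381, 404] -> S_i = 312 + 23*i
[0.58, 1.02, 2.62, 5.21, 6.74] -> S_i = Random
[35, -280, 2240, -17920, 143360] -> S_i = 35*-8^i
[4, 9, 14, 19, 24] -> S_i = 4 + 5*i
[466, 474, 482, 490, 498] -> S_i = 466 + 8*i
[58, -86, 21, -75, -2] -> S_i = Random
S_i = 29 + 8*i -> [29, 37, 45, 53, 61]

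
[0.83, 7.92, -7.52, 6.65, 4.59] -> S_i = Random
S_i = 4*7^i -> [4, 28, 196, 1372, 9604]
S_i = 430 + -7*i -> [430, 423, 416, 409, 402]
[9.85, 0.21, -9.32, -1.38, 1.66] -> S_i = Random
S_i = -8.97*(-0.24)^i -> [-8.97, 2.15, -0.52, 0.12, -0.03]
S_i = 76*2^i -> [76, 152, 304, 608, 1216]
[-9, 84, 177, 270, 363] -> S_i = -9 + 93*i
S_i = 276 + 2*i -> [276, 278, 280, 282, 284]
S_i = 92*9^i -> [92, 828, 7452, 67068, 603612]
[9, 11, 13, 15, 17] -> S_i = 9 + 2*i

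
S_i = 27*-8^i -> [27, -216, 1728, -13824, 110592]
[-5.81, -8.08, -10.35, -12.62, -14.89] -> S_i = -5.81 + -2.27*i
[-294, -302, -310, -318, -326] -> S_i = -294 + -8*i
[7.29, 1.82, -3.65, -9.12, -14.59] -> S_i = 7.29 + -5.47*i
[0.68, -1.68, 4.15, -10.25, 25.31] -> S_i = 0.68*(-2.47)^i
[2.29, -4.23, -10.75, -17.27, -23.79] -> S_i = 2.29 + -6.52*i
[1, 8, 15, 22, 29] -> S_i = 1 + 7*i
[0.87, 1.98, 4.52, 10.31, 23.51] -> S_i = 0.87*2.28^i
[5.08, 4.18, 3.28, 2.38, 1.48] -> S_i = 5.08 + -0.90*i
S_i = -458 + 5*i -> [-458, -453, -448, -443, -438]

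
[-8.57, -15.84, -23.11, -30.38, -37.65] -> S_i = -8.57 + -7.27*i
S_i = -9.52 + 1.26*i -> [-9.52, -8.26, -7.0, -5.74, -4.48]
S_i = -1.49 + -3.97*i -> [-1.49, -5.46, -9.43, -13.4, -17.37]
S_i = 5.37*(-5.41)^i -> [5.37, -29.05, 157.17, -850.29, 4600.06]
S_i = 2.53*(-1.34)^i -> [2.53, -3.39, 4.54, -6.09, 8.16]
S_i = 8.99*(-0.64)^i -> [8.99, -5.75, 3.68, -2.36, 1.51]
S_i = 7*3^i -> [7, 21, 63, 189, 567]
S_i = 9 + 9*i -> [9, 18, 27, 36, 45]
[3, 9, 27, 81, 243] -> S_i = 3*3^i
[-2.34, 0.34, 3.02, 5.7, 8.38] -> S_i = -2.34 + 2.68*i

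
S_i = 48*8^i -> [48, 384, 3072, 24576, 196608]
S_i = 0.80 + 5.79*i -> [0.8, 6.59, 12.38, 18.17, 23.96]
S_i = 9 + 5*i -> [9, 14, 19, 24, 29]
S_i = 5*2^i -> [5, 10, 20, 40, 80]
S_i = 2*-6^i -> [2, -12, 72, -432, 2592]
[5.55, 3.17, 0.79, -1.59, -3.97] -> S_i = 5.55 + -2.38*i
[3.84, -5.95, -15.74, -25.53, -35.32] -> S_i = 3.84 + -9.79*i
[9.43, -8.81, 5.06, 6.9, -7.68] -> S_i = Random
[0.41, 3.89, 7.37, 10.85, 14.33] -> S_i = 0.41 + 3.48*i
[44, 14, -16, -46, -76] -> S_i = 44 + -30*i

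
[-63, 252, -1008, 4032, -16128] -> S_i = -63*-4^i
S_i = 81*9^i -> [81, 729, 6561, 59049, 531441]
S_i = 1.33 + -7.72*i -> [1.33, -6.39, -14.11, -21.83, -29.55]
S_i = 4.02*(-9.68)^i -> [4.02, -38.91, 376.68, -3646.3, 35296.16]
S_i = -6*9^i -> [-6, -54, -486, -4374, -39366]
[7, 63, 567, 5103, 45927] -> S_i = 7*9^i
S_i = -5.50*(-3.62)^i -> [-5.5, 19.91, -72.07, 260.91, -944.49]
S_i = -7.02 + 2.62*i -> [-7.02, -4.4, -1.78, 0.84, 3.46]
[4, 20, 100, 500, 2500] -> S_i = 4*5^i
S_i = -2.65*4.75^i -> [-2.65, -12.59, -59.79, -284.01, -1349.03]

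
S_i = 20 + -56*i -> [20, -36, -92, -148, -204]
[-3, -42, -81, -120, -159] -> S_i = -3 + -39*i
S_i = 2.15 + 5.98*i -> [2.15, 8.13, 14.11, 20.09, 26.07]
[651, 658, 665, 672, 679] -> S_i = 651 + 7*i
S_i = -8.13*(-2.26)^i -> [-8.13, 18.37, -41.52, 93.85, -212.09]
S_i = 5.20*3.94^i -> [5.2, 20.49, 80.72, 318.05, 1253.11]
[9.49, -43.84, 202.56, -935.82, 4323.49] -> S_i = 9.49*(-4.62)^i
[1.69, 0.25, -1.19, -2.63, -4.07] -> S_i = 1.69 + -1.44*i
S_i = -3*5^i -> [-3, -15, -75, -375, -1875]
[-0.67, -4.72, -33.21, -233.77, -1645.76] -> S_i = -0.67*7.04^i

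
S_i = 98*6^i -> [98, 588, 3528, 21168, 127008]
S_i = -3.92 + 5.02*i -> [-3.92, 1.1, 6.12, 11.14, 16.16]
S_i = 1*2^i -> [1, 2, 4, 8, 16]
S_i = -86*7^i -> [-86, -602, -4214, -29498, -206486]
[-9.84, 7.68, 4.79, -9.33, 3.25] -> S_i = Random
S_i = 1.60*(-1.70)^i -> [1.6, -2.72, 4.62, -7.86, 13.36]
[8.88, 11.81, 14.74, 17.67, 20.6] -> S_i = 8.88 + 2.93*i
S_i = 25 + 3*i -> [25, 28, 31, 34, 37]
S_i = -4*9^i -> [-4, -36, -324, -2916, -26244]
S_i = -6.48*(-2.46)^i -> [-6.48, 15.94, -39.21, 96.47, -237.31]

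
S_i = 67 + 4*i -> [67, 71, 75, 79, 83]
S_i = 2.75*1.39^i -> [2.75, 3.82, 5.31, 7.39, 10.27]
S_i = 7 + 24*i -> [7, 31, 55, 79, 103]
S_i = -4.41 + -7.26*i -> [-4.41, -11.67, -18.93, -26.19, -33.45]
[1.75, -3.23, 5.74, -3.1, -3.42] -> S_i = Random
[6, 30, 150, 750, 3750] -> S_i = 6*5^i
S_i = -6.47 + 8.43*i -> [-6.47, 1.96, 10.39, 18.82, 27.25]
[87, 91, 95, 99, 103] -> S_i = 87 + 4*i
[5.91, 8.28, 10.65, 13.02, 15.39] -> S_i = 5.91 + 2.37*i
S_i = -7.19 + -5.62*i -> [-7.19, -12.81, -18.43, -24.05, -29.67]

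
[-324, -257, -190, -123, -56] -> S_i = -324 + 67*i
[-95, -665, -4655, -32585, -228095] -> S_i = -95*7^i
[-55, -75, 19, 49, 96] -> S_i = Random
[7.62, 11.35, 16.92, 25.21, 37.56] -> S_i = 7.62*1.49^i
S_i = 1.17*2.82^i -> [1.17, 3.3, 9.3, 26.24, 73.99]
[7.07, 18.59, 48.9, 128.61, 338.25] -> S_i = 7.07*2.63^i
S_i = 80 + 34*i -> [80, 114, 148, 182, 216]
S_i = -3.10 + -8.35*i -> [-3.1, -11.45, -19.8, -28.15, -36.5]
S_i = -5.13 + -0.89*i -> [-5.13, -6.02, -6.91, -7.8, -8.69]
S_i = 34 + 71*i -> [34, 105, 176, 247, 318]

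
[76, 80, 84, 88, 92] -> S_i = 76 + 4*i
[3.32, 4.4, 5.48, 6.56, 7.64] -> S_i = 3.32 + 1.08*i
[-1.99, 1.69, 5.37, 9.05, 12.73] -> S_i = -1.99 + 3.68*i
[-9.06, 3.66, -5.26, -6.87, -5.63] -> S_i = Random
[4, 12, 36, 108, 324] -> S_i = 4*3^i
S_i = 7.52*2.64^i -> [7.52, 19.85, 52.41, 138.37, 365.29]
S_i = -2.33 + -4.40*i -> [-2.33, -6.73, -11.13, -15.53, -19.93]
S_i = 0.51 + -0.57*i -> [0.51, -0.06, -0.63, -1.2, -1.77]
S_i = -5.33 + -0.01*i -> [-5.33, -5.34, -5.35, -5.36, -5.37]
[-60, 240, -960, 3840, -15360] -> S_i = -60*-4^i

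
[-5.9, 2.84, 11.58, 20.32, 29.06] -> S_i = -5.90 + 8.74*i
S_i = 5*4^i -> [5, 20, 80, 320, 1280]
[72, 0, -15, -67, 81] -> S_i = Random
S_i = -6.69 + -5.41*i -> [-6.69, -12.1, -17.51, -22.92, -28.33]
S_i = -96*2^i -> [-96, -192, -384, -768, -1536]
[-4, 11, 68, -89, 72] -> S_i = Random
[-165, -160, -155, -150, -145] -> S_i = -165 + 5*i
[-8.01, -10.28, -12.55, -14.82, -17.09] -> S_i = -8.01 + -2.27*i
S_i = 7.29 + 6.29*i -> [7.29, 13.58, 19.87, 26.16, 32.45]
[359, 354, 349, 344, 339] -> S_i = 359 + -5*i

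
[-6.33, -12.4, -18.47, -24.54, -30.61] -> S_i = -6.33 + -6.07*i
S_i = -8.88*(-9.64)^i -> [-8.88, 85.6, -825.21, 7955.07, -76686.89]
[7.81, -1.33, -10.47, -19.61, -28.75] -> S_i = 7.81 + -9.14*i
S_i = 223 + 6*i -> [223, 229, 235, 241, 247]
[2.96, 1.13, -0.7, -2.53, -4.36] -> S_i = 2.96 + -1.83*i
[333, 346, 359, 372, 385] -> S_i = 333 + 13*i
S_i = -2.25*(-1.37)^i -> [-2.25, 3.08, -4.22, 5.79, -7.93]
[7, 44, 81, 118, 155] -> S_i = 7 + 37*i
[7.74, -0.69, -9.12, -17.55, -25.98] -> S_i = 7.74 + -8.43*i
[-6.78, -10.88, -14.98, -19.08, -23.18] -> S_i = -6.78 + -4.10*i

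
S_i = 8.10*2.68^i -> [8.1, 21.71, 58.18, 155.92, 417.85]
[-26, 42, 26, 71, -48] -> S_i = Random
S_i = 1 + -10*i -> [1, -9, -19, -29, -39]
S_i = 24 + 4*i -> [24, 28, 32, 36, 40]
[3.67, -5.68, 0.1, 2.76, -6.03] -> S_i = Random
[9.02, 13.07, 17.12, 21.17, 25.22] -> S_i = 9.02 + 4.05*i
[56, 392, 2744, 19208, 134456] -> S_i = 56*7^i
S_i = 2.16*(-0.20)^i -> [2.16, -0.43, 0.09, -0.02, 0.0]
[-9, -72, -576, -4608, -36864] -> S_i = -9*8^i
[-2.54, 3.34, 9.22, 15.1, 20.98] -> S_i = -2.54 + 5.88*i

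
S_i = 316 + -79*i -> [316, 237, 158, 79, 0]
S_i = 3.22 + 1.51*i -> [3.22, 4.73, 6.24, 7.75, 9.26]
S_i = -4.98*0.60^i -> [-4.98, -2.99, -1.79, -1.08, -0.65]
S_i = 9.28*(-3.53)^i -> [9.28, -32.76, 115.64, -408.2, 1440.94]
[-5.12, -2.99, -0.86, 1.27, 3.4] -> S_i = -5.12 + 2.13*i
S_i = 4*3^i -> [4, 12, 36, 108, 324]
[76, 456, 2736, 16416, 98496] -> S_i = 76*6^i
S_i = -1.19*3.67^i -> [-1.19, -4.37, -16.03, -58.82, -215.88]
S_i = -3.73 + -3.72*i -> [-3.73, -7.45, -11.17, -14.89, -18.61]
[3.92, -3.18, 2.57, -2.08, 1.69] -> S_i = 3.92*(-0.81)^i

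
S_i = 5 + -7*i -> [5, -2, -9, -16, -23]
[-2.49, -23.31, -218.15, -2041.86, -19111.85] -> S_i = -2.49*9.36^i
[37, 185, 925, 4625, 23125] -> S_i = 37*5^i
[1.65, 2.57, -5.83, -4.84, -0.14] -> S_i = Random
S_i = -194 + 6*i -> [-194, -188, -182, -176, -170]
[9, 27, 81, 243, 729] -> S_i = 9*3^i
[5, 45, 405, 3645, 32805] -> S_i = 5*9^i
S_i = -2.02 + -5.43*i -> [-2.02, -7.45, -12.88, -18.31, -23.74]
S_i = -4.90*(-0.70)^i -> [-4.9, 3.43, -2.4, 1.68, -1.18]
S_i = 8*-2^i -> [8, -16, 32, -64, 128]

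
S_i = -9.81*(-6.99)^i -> [-9.81, 68.57, -479.32, 3350.43, -23419.5]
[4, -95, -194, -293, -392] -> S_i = 4 + -99*i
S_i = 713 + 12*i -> [713, 725, 737, 749, 761]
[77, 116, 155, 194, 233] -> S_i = 77 + 39*i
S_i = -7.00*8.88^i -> [-7.0, -62.16, -551.98, -4901.59, -43526.11]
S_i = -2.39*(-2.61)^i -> [-2.39, 6.24, -16.28, 42.49, -110.91]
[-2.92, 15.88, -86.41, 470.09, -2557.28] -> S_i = -2.92*(-5.44)^i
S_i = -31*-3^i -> [-31, 93, -279, 837, -2511]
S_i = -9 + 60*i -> [-9, 51, 111, 171, 231]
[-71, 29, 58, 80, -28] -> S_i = Random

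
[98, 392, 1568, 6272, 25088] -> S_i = 98*4^i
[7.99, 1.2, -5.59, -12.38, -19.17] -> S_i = 7.99 + -6.79*i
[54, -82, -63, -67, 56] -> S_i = Random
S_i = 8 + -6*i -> [8, 2, -4, -10, -16]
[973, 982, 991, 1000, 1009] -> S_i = 973 + 9*i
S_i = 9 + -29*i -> [9, -20, -49, -78, -107]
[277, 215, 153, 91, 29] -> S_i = 277 + -62*i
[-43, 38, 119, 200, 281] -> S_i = -43 + 81*i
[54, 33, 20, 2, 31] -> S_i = Random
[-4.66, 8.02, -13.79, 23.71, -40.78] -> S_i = -4.66*(-1.72)^i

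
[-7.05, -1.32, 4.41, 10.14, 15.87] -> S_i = -7.05 + 5.73*i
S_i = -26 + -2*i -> [-26, -28, -30, -32, -34]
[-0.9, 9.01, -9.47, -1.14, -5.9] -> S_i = Random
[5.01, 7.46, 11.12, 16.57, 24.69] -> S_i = 5.01*1.49^i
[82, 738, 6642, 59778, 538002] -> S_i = 82*9^i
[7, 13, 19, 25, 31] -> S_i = 7 + 6*i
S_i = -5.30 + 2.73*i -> [-5.3, -2.57, 0.16, 2.89, 5.62]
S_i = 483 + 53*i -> [483, 536, 589, 642, 695]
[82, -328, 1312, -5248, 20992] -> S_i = 82*-4^i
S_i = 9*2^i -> [9, 18, 36, 72, 144]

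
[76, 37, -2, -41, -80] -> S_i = 76 + -39*i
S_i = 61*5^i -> [61, 305, 1525, 7625, 38125]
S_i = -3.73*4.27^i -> [-3.73, -15.93, -68.01, -290.4, -1240.0]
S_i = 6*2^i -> [6, 12, 24, 48, 96]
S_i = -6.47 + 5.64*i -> [-6.47, -0.83, 4.81, 10.45, 16.09]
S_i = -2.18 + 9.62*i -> [-2.18, 7.44, 17.06, 26.68, 36.3]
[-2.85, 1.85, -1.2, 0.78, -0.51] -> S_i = -2.85*(-0.65)^i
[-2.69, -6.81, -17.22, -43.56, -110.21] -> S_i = -2.69*2.53^i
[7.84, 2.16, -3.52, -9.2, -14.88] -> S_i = 7.84 + -5.68*i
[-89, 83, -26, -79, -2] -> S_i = Random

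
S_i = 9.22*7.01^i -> [9.22, 64.63, 453.07, 3176.03, 22263.99]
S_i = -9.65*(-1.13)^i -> [-9.65, 10.9, -12.32, 13.92, -15.73]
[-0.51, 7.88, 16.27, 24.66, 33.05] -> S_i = -0.51 + 8.39*i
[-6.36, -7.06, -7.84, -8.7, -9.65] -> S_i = -6.36*1.11^i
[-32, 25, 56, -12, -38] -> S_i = Random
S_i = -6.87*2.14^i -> [-6.87, -14.7, -31.46, -67.33, -144.08]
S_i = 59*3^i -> [59, 177, 531, 1593, 4779]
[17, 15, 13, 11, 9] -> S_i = 17 + -2*i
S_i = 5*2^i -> [5, 10, 20, 40, 80]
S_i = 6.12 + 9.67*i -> [6.12, 15.79, 25.46, 35.13, 44.8]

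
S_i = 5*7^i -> [5, 35, 245, 1715, 12005]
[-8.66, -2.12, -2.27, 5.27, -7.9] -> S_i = Random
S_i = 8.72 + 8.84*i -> [8.72, 17.56, 26.4, 35.24, 44.08]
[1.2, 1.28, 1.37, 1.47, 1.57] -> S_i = 1.20*1.07^i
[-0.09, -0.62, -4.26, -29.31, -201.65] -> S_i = -0.09*6.88^i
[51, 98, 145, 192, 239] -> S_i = 51 + 47*i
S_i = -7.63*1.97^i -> [-7.63, -15.03, -29.61, -58.33, -114.92]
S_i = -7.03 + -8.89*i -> [-7.03, -15.92, -24.81, -33.7, -42.59]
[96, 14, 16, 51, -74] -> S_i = Random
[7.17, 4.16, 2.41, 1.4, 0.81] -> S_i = 7.17*0.58^i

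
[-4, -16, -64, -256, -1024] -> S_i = -4*4^i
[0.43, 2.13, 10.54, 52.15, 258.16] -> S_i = 0.43*4.95^i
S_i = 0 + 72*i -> [0, 72, 144, 216, 288]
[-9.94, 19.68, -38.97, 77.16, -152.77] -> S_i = -9.94*(-1.98)^i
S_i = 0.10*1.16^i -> [0.1, 0.12, 0.13, 0.16, 0.18]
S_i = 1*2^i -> [1, 2, 4, 8, 16]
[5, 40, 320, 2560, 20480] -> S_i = 5*8^i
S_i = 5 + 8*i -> [5, 13, 21, 29, 37]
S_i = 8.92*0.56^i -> [8.92, 5.0, 2.8, 1.57, 0.88]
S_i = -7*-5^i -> [-7, 35, -175, 875, -4375]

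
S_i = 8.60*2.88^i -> [8.6, 24.77, 71.33, 205.44, 591.65]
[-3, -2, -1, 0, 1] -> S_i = -3 + 1*i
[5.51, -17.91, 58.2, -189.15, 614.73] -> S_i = 5.51*(-3.25)^i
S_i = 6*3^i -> [6, 18, 54, 162, 486]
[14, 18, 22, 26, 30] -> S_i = 14 + 4*i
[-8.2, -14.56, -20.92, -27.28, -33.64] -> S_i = -8.20 + -6.36*i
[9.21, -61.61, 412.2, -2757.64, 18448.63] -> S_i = 9.21*(-6.69)^i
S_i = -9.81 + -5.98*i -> [-9.81, -15.79, -21.77, -27.75, -33.73]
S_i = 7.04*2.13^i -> [7.04, 15.0, 31.94, 68.03, 144.91]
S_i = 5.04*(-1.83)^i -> [5.04, -9.22, 16.88, -30.89, 56.52]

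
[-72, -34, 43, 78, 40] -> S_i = Random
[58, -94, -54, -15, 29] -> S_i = Random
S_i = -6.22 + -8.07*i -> [-6.22, -14.29, -22.36, -30.43, -38.5]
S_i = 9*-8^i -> [9, -72, 576, -4608, 36864]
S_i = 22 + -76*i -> [22, -54, -130, -206, -282]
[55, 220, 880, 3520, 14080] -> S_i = 55*4^i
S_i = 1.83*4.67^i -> [1.83, 8.55, 39.91, 186.38, 870.4]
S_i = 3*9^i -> [3, 27, 243, 2187, 19683]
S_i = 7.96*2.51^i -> [7.96, 19.98, 50.15, 125.87, 315.94]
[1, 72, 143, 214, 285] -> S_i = 1 + 71*i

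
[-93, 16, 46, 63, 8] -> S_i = Random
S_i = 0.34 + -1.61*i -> [0.34, -1.27, -2.88, -4.49, -6.1]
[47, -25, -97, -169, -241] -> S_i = 47 + -72*i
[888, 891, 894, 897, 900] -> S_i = 888 + 3*i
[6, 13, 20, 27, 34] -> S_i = 6 + 7*i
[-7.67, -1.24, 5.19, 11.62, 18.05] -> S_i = -7.67 + 6.43*i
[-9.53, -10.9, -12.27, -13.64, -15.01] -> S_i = -9.53 + -1.37*i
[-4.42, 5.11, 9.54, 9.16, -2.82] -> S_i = Random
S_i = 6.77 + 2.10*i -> [6.77, 8.87, 10.97, 13.07, 15.17]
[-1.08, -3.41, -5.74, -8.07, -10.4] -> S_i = -1.08 + -2.33*i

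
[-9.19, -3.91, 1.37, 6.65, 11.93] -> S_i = -9.19 + 5.28*i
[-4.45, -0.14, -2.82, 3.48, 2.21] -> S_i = Random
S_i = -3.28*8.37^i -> [-3.28, -27.45, -229.79, -1923.31, -16098.14]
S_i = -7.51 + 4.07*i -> [-7.51, -3.44, 0.63, 4.7, 8.77]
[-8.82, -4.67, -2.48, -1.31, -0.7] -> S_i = -8.82*0.53^i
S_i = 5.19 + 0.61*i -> [5.19, 5.8, 6.41, 7.02, 7.63]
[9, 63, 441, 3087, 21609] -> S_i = 9*7^i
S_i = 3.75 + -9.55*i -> [3.75, -5.8, -15.35, -24.9, -34.45]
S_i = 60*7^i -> [60, 420, 2940, 20580, 144060]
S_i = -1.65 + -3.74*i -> [-1.65, -5.39, -9.13, -12.87, -16.61]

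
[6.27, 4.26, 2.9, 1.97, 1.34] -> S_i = 6.27*0.68^i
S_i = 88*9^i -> [88, 792, 7128, 64152, 577368]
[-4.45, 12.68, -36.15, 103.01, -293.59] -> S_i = -4.45*(-2.85)^i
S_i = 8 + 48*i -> [8, 56, 104, 152, 200]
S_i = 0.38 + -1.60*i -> [0.38, -1.22, -2.82, -4.42, -6.02]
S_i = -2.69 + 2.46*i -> [-2.69, -0.23, 2.23, 4.69, 7.15]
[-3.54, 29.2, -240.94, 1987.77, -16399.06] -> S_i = -3.54*(-8.25)^i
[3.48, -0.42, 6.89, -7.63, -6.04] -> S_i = Random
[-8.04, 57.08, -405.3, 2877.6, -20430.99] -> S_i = -8.04*(-7.10)^i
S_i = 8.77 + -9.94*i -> [8.77, -1.17, -11.11, -21.05, -30.99]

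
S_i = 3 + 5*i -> [3, 8, 13, 18, 23]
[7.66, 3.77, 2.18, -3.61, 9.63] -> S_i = Random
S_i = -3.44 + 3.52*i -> [-3.44, 0.08, 3.6, 7.12, 10.64]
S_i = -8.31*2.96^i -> [-8.31, -24.6, -72.81, -215.51, -637.92]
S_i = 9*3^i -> [9, 27, 81, 243, 729]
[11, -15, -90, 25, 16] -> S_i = Random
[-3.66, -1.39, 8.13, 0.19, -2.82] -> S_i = Random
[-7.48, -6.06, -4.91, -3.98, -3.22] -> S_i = -7.48*0.81^i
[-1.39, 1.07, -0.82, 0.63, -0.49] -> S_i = -1.39*(-0.77)^i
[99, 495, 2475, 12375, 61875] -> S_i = 99*5^i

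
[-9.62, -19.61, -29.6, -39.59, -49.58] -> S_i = -9.62 + -9.99*i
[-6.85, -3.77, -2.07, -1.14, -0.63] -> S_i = -6.85*0.55^i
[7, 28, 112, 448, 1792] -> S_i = 7*4^i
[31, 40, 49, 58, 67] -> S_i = 31 + 9*i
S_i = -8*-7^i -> [-8, 56, -392, 2744, -19208]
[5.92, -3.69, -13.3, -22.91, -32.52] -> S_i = 5.92 + -9.61*i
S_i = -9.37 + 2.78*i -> [-9.37, -6.59, -3.81, -1.03, 1.75]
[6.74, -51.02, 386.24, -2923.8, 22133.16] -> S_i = 6.74*(-7.57)^i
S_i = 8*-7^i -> [8, -56, 392, -2744, 19208]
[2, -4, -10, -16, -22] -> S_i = 2 + -6*i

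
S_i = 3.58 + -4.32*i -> [3.58, -0.74, -5.06, -9.38, -13.7]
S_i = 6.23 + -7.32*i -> [6.23, -1.09, -8.41, -15.73, -23.05]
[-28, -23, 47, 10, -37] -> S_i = Random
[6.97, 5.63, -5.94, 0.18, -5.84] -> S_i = Random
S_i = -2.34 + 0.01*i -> [-2.34, -2.33, -2.32, -2.31, -2.3]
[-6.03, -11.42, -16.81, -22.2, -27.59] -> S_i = -6.03 + -5.39*i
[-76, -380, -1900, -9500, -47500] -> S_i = -76*5^i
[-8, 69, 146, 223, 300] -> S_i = -8 + 77*i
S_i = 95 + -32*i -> [95, 63, 31, -1, -33]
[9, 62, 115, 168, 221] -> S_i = 9 + 53*i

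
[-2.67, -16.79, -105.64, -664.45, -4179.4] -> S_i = -2.67*6.29^i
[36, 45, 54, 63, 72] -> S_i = 36 + 9*i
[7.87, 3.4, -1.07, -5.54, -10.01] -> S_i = 7.87 + -4.47*i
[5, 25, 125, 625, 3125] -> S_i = 5*5^i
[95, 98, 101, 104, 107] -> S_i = 95 + 3*i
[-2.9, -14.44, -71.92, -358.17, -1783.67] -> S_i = -2.90*4.98^i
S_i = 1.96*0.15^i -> [1.96, 0.29, 0.04, 0.01, 0.0]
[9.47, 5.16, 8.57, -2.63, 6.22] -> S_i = Random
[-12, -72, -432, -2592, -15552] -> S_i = -12*6^i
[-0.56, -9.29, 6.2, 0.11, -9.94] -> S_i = Random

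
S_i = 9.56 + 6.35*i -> [9.56, 15.91, 22.26, 28.61, 34.96]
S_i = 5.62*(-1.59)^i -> [5.62, -8.94, 14.21, -22.59, 35.92]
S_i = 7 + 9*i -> [7, 16, 25, 34, 43]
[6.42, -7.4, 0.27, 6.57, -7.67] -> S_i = Random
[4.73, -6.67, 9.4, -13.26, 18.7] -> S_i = 4.73*(-1.41)^i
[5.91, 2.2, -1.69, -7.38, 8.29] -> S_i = Random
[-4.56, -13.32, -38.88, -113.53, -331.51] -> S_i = -4.56*2.92^i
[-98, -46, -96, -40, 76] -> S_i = Random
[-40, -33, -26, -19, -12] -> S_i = -40 + 7*i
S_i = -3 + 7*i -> [-3, 4, 11, 18, 25]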